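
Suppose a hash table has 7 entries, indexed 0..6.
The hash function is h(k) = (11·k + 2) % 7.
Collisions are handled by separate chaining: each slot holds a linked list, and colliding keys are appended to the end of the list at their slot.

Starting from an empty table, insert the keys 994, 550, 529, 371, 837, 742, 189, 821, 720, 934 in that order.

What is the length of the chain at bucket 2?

4

994 → bucket 2
550 → bucket 4
529 → bucket 4 (collision)
371 → bucket 2 (collision)
837 → bucket 4 (collision)
742 → bucket 2 (collision)
189 → bucket 2 (collision)
821 → bucket 3
720 → bucket 5
934 → bucket 0
Final buckets:
0: 934
1: _
2: 994 -> 371 -> 742 -> 189
3: 821
4: 550 -> 529 -> 837
5: 720
6: _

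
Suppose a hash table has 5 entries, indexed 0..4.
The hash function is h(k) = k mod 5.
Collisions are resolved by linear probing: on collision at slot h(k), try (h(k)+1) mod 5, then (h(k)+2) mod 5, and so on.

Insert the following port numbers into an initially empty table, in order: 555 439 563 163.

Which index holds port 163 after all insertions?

555: h=0 => slot 0
439: h=4 => slot 4
563: h=3 => slot 3
163: h=3, probe 3,4,0,1 => slot 1
Table: [555, 163, —, 563, 439]

1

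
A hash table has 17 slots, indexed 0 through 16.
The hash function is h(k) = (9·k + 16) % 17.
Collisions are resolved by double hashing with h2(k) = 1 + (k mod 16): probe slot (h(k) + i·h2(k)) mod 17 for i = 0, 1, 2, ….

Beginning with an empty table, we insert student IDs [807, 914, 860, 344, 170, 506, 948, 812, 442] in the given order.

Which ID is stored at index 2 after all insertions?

948

Insert 807: h=3, slot 3 empty -> index 3.
Insert 914: h=14, slot 14 empty -> index 14.
Insert 860: h=4, slot 4 empty -> index 4.
Insert 344: h=1, slot 1 empty -> index 1.
Insert 170: h=16, slot 16 empty -> index 16.
Insert 506: h=14, h2=11, slot 14 occupied -> index 8.
Insert 948: h=14, h2=5, slot 14 occupied -> index 2.
Insert 812: h=14, h2=13, slot 14 occupied -> index 10.
Insert 442: h=16, h2=11, slots 16,10,4 occupied -> index 15.
Table: [∅, 344, 948, 807, 860, ∅, ∅, ∅, 506, ∅, 812, ∅, ∅, ∅, 914, 442, 170]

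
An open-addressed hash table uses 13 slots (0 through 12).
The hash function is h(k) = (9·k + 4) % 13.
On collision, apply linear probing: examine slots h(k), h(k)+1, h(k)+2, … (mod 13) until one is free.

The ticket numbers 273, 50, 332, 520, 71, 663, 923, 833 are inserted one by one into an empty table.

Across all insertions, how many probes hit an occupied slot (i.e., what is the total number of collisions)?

8

273: h=4 => slot 4
50: h=12 => slot 12
332: h=2 => slot 2
520: h=4, probe 4,5 => slot 5
71: h=6 => slot 6
663: h=4, probe 4,5,6,7 => slot 7
923: h=4, probe 4,5,6,7,8 => slot 8
833: h=0 => slot 0
Table: [833, ∅, 332, ∅, 273, 520, 71, 663, 923, ∅, ∅, ∅, 50]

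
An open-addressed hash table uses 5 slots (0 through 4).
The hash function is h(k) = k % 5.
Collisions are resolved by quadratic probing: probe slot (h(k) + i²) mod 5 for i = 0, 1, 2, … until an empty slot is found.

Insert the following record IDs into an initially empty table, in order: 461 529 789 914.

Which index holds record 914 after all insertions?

Insert 461: h=1, slot 1 empty -> index 1.
Insert 529: h=4, slot 4 empty -> index 4.
Insert 789: h=4, slot 4 occupied -> index 0.
Insert 914: h=4, slots 4,0 occupied -> index 3.
Table: [789, 461, —, 914, 529]

3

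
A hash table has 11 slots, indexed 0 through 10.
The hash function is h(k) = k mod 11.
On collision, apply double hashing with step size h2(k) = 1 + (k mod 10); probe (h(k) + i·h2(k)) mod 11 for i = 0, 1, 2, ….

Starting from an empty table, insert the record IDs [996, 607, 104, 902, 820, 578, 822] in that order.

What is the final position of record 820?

996: h=6 -> slot 6
607: h=2 -> slot 2
104: h=5 -> slot 5
902: h=0 -> slot 0
820: h=6, h2=1, probe 6,7 -> slot 7
578: h=6, h2=9, probe 6,4 -> slot 4
822: h=8 -> slot 8
Table: [902, _, 607, _, 578, 104, 996, 820, 822, _, _]

7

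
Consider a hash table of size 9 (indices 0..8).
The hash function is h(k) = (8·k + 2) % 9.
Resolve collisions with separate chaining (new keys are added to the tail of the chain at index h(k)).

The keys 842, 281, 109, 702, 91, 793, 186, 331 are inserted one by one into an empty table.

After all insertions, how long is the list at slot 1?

3

Insert 842: h=6, bucket 6 empty -> new chain.
Insert 281: h=0, bucket 0 empty -> new chain.
Insert 109: h=1, bucket 1 empty -> new chain.
Insert 702: h=2, bucket 2 empty -> new chain.
Insert 91: h=1, bucket 1 nonempty -> append to chain.
Insert 793: h=1, bucket 1 nonempty -> append to chain.
Insert 186: h=5, bucket 5 empty -> new chain.
Insert 331: h=4, bucket 4 empty -> new chain.
Final buckets:
0: 281
1: 109 -> 91 -> 793
2: 702
3: _
4: 331
5: 186
6: 842
7: _
8: _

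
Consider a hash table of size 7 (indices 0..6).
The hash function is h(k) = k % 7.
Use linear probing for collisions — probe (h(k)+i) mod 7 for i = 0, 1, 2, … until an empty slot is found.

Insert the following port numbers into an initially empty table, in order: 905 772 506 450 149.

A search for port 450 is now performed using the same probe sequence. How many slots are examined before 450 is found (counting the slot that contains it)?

4

905 hashes to 2; slot 2 is free -> place at 2.
772 hashes to 2; 2 taken -> place at 3.
506 hashes to 2; 2,3 taken -> place at 4.
450 hashes to 2; 2,3,4 taken -> place at 5.
149 hashes to 2; 2,3,4,5 taken -> place at 6.
Table: [-, -, 905, 772, 506, 450, 149]
Lookup 450: h=2, probe 2,3,4,5 → found at 5.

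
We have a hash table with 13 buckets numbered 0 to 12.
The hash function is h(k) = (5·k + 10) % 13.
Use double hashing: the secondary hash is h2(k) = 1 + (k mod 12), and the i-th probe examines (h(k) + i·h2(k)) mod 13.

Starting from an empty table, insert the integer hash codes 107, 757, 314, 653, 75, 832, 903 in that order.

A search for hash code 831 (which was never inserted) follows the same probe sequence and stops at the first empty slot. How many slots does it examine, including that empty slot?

3

Insert 107: h=12, slot 12 empty → index 12.
Insert 757: h=12, h2=2, slot 12 occupied → index 1.
Insert 314: h=7, slot 7 empty → index 7.
Insert 653: h=12, h2=6, slot 12 occupied → index 5.
Insert 75: h=8, slot 8 empty → index 8.
Insert 832: h=10, slot 10 empty → index 10.
Insert 903: h=1, h2=4, slots 1,5 occupied → index 9.
Table: [_, 757, _, _, _, 653, _, 314, 75, 903, 832, _, 107]
Lookup 831: h=5, h2=4, probe 5,9,0 → slot 0 empty, not found.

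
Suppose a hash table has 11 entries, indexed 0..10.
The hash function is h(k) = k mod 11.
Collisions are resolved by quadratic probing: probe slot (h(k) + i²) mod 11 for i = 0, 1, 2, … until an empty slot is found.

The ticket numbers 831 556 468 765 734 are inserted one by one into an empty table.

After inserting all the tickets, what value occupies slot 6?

Insert 831: h=6, slot 6 empty → index 6.
Insert 556: h=6, slot 6 occupied → index 7.
Insert 468: h=6, slots 6,7 occupied → index 10.
Insert 765: h=6, slots 6,7,10 occupied → index 4.
Insert 734: h=8, slot 8 empty → index 8.
Table: [-, -, -, -, 765, -, 831, 556, 734, -, 468]

831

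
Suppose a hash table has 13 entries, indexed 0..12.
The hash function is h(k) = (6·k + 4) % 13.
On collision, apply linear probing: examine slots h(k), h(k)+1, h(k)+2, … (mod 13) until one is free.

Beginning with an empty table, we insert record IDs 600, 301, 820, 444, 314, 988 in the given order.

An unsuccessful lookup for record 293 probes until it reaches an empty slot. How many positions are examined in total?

2

600: h=3 -> slot 3
301: h=3, probe 3,4 -> slot 4
820: h=10 -> slot 10
444: h=3, probe 3,4,5 -> slot 5
314: h=3, probe 3,4,5,6 -> slot 6
988: h=4, probe 4,5,6,7 -> slot 7
Table: [_, _, _, 600, 301, 444, 314, 988, _, _, 820, _, _]
Lookup 293: h=7, probe 7,8 → slot 8 empty, not found.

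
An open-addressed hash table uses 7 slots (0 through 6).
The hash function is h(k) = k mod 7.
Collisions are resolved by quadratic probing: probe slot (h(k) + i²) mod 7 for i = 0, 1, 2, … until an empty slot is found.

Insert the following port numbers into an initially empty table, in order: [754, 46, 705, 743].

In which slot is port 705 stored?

Insert 754: h=5, slot 5 empty → index 5.
Insert 46: h=4, slot 4 empty → index 4.
Insert 705: h=5, slot 5 occupied → index 6.
Insert 743: h=1, slot 1 empty → index 1.
Table: [∅, 743, ∅, ∅, 46, 754, 705]

6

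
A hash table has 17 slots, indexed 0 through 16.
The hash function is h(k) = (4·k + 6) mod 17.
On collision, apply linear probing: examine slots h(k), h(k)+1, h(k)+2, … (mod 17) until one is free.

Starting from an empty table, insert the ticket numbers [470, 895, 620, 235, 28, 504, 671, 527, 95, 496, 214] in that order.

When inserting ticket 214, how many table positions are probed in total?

470 hashes to 16; slot 16 is free -> place at 16.
895 hashes to 16; 16 taken -> place at 0.
620 hashes to 4; slot 4 is free -> place at 4.
235 hashes to 11; slot 11 is free -> place at 11.
28 hashes to 16; 16,0 taken -> place at 1.
504 hashes to 16; 16,0,1 taken -> place at 2.
671 hashes to 4; 4 taken -> place at 5.
527 hashes to 6; slot 6 is free -> place at 6.
95 hashes to 12; slot 12 is free -> place at 12.
496 hashes to 1; 1,2 taken -> place at 3.
214 hashes to 12; 12 taken -> place at 13.
Table: [895, 28, 504, 496, 620, 671, 527, ∅, ∅, ∅, ∅, 235, 95, 214, ∅, ∅, 470]

2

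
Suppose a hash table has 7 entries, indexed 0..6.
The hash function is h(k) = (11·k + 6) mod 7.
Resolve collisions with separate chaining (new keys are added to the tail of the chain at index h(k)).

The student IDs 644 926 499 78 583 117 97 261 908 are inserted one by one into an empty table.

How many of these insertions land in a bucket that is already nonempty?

4

Insert 644: h=6, bucket 6 empty -> new chain.
Insert 926: h=0, bucket 0 empty -> new chain.
Insert 499: h=0, bucket 0 nonempty -> append to chain.
Insert 78: h=3, bucket 3 empty -> new chain.
Insert 583: h=0, bucket 0 nonempty -> append to chain.
Insert 117: h=5, bucket 5 empty -> new chain.
Insert 97: h=2, bucket 2 empty -> new chain.
Insert 261: h=0, bucket 0 nonempty -> append to chain.
Insert 908: h=5, bucket 5 nonempty -> append to chain.
Final buckets:
0: 926 -> 499 -> 583 -> 261
1: -
2: 97
3: 78
4: -
5: 117 -> 908
6: 644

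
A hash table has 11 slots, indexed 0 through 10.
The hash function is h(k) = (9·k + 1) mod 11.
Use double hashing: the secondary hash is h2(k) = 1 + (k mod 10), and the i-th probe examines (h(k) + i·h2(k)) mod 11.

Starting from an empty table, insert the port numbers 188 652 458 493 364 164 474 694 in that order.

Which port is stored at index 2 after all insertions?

188 hashes to 10; slot 10 is free => place at 10.
652 hashes to 6; slot 6 is free => place at 6.
458 hashes to 9; slot 9 is free => place at 9.
493 hashes to 5; slot 5 is free => place at 5.
364 hashes to 10, h2=5; 10 taken => place at 4.
164 hashes to 3; slot 3 is free => place at 3.
474 hashes to 10, h2=5; 10,4,9,3 taken => place at 8.
694 hashes to 10, h2=5; 10,4,9,3,8 taken => place at 2.
Table: [—, —, 694, 164, 364, 493, 652, —, 474, 458, 188]

694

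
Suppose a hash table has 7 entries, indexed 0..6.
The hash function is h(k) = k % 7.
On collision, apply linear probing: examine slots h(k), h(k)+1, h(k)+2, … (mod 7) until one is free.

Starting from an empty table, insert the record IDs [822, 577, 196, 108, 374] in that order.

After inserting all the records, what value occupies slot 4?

822 hashes to 3; slot 3 is free → place at 3.
577 hashes to 3; 3 taken → place at 4.
196 hashes to 0; slot 0 is free → place at 0.
108 hashes to 3; 3,4 taken → place at 5.
374 hashes to 3; 3,4,5 taken → place at 6.
Table: [196, -, -, 822, 577, 108, 374]

577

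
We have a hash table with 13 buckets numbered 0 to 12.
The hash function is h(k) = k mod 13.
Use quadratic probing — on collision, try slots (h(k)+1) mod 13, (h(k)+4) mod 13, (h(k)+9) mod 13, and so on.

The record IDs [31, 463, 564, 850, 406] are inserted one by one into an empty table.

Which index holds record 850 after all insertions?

Insert 31: h=5, slot 5 empty → index 5.
Insert 463: h=8, slot 8 empty → index 8.
Insert 564: h=5, slot 5 occupied → index 6.
Insert 850: h=5, slots 5,6 occupied → index 9.
Insert 406: h=3, slot 3 empty → index 3.
Table: [., ., ., 406, ., 31, 564, ., 463, 850, ., ., .]

9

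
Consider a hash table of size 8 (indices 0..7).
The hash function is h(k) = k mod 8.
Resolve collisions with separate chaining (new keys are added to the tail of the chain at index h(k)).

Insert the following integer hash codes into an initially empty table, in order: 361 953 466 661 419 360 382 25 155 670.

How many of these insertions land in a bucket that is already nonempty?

Insert 361: h=1, bucket 1 empty → new chain.
Insert 953: h=1, bucket 1 nonempty → append to chain.
Insert 466: h=2, bucket 2 empty → new chain.
Insert 661: h=5, bucket 5 empty → new chain.
Insert 419: h=3, bucket 3 empty → new chain.
Insert 360: h=0, bucket 0 empty → new chain.
Insert 382: h=6, bucket 6 empty → new chain.
Insert 25: h=1, bucket 1 nonempty → append to chain.
Insert 155: h=3, bucket 3 nonempty → append to chain.
Insert 670: h=6, bucket 6 nonempty → append to chain.
Final buckets:
0: 360
1: 361 -> 953 -> 25
2: 466
3: 419 -> 155
4: .
5: 661
6: 382 -> 670
7: .

4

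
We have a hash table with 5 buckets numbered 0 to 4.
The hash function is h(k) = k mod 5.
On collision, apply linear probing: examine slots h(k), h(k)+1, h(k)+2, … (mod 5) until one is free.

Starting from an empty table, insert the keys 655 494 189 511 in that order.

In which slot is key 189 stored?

1

Insert 655: h=0, slot 0 empty -> index 0.
Insert 494: h=4, slot 4 empty -> index 4.
Insert 189: h=4, slots 4,0 occupied -> index 1.
Insert 511: h=1, slot 1 occupied -> index 2.
Table: [655, 189, 511, -, 494]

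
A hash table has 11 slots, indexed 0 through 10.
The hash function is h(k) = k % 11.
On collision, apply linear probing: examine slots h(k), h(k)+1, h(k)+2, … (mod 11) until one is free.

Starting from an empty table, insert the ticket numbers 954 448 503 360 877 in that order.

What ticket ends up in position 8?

954

Insert 954: h=8, slot 8 empty -> index 8.
Insert 448: h=8, slot 8 occupied -> index 9.
Insert 503: h=8, slots 8,9 occupied -> index 10.
Insert 360: h=8, slots 8,9,10 occupied -> index 0.
Insert 877: h=8, slots 8,9,10,0 occupied -> index 1.
Table: [360, 877, ∅, ∅, ∅, ∅, ∅, ∅, 954, 448, 503]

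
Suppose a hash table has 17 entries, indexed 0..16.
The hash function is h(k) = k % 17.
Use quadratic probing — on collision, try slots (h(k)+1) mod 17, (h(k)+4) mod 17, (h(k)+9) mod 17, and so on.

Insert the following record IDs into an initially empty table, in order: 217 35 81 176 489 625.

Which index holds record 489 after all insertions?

217: h=13 → slot 13
35: h=1 → slot 1
81: h=13, probe 13,14 → slot 14
176: h=6 → slot 6
489: h=13, probe 13,14,0 → slot 0
625: h=13, probe 13,14,0,5 → slot 5
Table: [489, 35, ∅, ∅, ∅, 625, 176, ∅, ∅, ∅, ∅, ∅, ∅, 217, 81, ∅, ∅]

0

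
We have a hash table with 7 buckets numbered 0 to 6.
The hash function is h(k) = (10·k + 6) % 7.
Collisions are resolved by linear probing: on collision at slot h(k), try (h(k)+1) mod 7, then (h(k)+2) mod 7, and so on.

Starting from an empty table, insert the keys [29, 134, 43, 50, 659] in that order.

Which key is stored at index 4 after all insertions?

43

Insert 29: h=2, slot 2 empty -> index 2.
Insert 134: h=2, slot 2 occupied -> index 3.
Insert 43: h=2, slots 2,3 occupied -> index 4.
Insert 50: h=2, slots 2,3,4 occupied -> index 5.
Insert 659: h=2, slots 2,3,4,5 occupied -> index 6.
Table: [—, —, 29, 134, 43, 50, 659]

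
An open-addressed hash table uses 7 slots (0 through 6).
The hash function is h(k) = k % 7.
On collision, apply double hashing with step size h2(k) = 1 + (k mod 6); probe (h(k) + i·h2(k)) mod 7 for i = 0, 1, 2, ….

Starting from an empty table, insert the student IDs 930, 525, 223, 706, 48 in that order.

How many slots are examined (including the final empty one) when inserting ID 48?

Insert 930: h=6, slot 6 empty → index 6.
Insert 525: h=0, slot 0 empty → index 0.
Insert 223: h=6, h2=2, slot 6 occupied → index 1.
Insert 706: h=6, h2=5, slot 6 occupied → index 4.
Insert 48: h=6, h2=1, slots 6,0,1 occupied → index 2.
Table: [525, 223, 48, -, 706, -, 930]

4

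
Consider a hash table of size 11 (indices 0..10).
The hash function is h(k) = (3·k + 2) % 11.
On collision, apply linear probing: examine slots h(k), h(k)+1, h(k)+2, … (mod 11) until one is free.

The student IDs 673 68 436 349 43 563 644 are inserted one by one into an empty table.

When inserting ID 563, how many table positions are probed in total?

4

673: h=8 → slot 8
68: h=8, probe 8,9 → slot 9
436: h=1 → slot 1
349: h=4 → slot 4
43: h=10 → slot 10
563: h=8, probe 8,9,10,0 → slot 0
644: h=9, probe 9,10,0,1,2 → slot 2
Table: [563, 436, 644, _, 349, _, _, _, 673, 68, 43]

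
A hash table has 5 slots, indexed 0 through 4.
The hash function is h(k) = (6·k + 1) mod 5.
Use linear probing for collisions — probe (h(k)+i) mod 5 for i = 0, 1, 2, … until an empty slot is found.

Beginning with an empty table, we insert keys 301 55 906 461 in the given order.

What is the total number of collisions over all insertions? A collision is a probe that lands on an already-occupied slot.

3

Insert 301: h=2, slot 2 empty -> index 2.
Insert 55: h=1, slot 1 empty -> index 1.
Insert 906: h=2, slot 2 occupied -> index 3.
Insert 461: h=2, slots 2,3 occupied -> index 4.
Table: [-, 55, 301, 906, 461]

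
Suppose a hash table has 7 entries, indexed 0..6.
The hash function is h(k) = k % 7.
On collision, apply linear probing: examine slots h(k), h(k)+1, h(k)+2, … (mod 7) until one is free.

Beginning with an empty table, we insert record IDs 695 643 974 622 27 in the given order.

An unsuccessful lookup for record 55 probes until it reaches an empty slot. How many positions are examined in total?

Insert 695: h=2, slot 2 empty => index 2.
Insert 643: h=6, slot 6 empty => index 6.
Insert 974: h=1, slot 1 empty => index 1.
Insert 622: h=6, slot 6 occupied => index 0.
Insert 27: h=6, slots 6,0,1,2 occupied => index 3.
Table: [622, 974, 695, 27, ∅, ∅, 643]
Lookup 55: h=6, probe 6,0,1,2,3,4 → slot 4 empty, not found.

6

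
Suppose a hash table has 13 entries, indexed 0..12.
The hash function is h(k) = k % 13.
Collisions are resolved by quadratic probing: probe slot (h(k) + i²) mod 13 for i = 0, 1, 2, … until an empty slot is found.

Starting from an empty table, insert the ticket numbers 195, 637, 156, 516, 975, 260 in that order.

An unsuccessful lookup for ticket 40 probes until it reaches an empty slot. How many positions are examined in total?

Insert 195: h=0, slot 0 empty -> index 0.
Insert 637: h=0, slot 0 occupied -> index 1.
Insert 156: h=0, slots 0,1 occupied -> index 4.
Insert 516: h=9, slot 9 empty -> index 9.
Insert 975: h=0, slots 0,1,4,9 occupied -> index 3.
Insert 260: h=0, slots 0,1,4,9,3 occupied -> index 12.
Table: [195, 637, —, 975, 156, —, —, —, —, 516, —, —, 260]
Lookup 40: h=1, probe 1,2 → slot 2 empty, not found.

2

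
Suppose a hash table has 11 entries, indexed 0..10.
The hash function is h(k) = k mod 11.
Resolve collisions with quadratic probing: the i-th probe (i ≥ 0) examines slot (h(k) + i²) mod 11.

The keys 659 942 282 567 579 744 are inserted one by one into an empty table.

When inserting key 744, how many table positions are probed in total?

Insert 659: h=10, slot 10 empty => index 10.
Insert 942: h=7, slot 7 empty => index 7.
Insert 282: h=7, slot 7 occupied => index 8.
Insert 567: h=6, slot 6 empty => index 6.
Insert 579: h=7, slots 7,8 occupied => index 0.
Insert 744: h=7, slots 7,8,0 occupied => index 5.
Table: [579, ∅, ∅, ∅, ∅, 744, 567, 942, 282, ∅, 659]

4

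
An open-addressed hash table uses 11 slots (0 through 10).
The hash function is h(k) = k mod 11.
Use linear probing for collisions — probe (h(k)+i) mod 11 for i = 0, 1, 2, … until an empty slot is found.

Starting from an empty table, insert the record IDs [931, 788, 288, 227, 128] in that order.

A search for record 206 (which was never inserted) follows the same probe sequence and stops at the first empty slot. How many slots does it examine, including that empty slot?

Insert 931: h=7, slot 7 empty → index 7.
Insert 788: h=7, slot 7 occupied → index 8.
Insert 288: h=2, slot 2 empty → index 2.
Insert 227: h=7, slots 7,8 occupied → index 9.
Insert 128: h=7, slots 7,8,9 occupied → index 10.
Table: [-, -, 288, -, -, -, -, 931, 788, 227, 128]
Lookup 206: h=8, probe 8,9,10,0 → slot 0 empty, not found.

4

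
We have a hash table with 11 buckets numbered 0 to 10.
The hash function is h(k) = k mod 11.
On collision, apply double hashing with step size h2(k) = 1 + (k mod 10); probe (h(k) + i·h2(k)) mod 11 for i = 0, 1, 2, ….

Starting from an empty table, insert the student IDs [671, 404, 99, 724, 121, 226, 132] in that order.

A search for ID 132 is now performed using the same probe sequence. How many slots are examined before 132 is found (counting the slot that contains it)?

2

Insert 671: h=0, slot 0 empty → index 0.
Insert 404: h=8, slot 8 empty → index 8.
Insert 99: h=0, h2=10, slot 0 occupied → index 10.
Insert 724: h=9, slot 9 empty → index 9.
Insert 121: h=0, h2=2, slot 0 occupied → index 2.
Insert 226: h=6, slot 6 empty → index 6.
Insert 132: h=0, h2=3, slot 0 occupied → index 3.
Table: [671, ., 121, 132, ., ., 226, ., 404, 724, 99]
Lookup 132: h=0, h2=3, probe 0,3 → found at 3.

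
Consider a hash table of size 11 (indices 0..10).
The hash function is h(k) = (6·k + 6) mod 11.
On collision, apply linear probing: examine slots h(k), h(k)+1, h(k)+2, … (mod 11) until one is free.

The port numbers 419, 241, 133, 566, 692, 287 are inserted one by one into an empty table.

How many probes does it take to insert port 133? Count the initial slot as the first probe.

2

Insert 419: h=1, slot 1 empty → index 1.
Insert 241: h=0, slot 0 empty → index 0.
Insert 133: h=1, slot 1 occupied → index 2.
Insert 566: h=3, slot 3 empty → index 3.
Insert 692: h=0, slots 0,1,2,3 occupied → index 4.
Insert 287: h=1, slots 1,2,3,4 occupied → index 5.
Table: [241, 419, 133, 566, 692, 287, —, —, —, —, —]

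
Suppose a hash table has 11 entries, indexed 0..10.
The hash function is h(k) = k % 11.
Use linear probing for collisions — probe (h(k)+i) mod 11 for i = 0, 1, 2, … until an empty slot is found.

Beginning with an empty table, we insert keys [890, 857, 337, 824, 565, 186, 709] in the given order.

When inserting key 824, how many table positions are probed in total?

3

890: h=10 => slot 10
857: h=10, probe 10,0 => slot 0
337: h=7 => slot 7
824: h=10, probe 10,0,1 => slot 1
565: h=4 => slot 4
186: h=10, probe 10,0,1,2 => slot 2
709: h=5 => slot 5
Table: [857, 824, 186, —, 565, 709, —, 337, —, —, 890]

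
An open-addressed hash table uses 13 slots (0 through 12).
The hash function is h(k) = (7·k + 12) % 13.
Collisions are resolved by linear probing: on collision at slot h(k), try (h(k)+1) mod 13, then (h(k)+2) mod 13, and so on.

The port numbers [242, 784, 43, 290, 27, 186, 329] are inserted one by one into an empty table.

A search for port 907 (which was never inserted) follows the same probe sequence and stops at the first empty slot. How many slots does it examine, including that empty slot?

5

Insert 242: h=3, slot 3 empty => index 3.
Insert 784: h=1, slot 1 empty => index 1.
Insert 43: h=1, slot 1 occupied => index 2.
Insert 290: h=1, slots 1,2,3 occupied => index 4.
Insert 27: h=6, slot 6 empty => index 6.
Insert 186: h=1, slots 1,2,3,4 occupied => index 5.
Insert 329: h=1, slots 1,2,3,4,5,6 occupied => index 7.
Table: [∅, 784, 43, 242, 290, 186, 27, 329, ∅, ∅, ∅, ∅, ∅]
Lookup 907: h=4, probe 4,5,6,7,8 → slot 8 empty, not found.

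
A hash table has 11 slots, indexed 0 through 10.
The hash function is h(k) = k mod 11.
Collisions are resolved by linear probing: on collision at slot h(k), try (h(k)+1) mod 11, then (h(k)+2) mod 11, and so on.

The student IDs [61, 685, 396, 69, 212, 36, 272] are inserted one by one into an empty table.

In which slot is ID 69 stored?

4

61 hashes to 6; slot 6 is free -> place at 6.
685 hashes to 3; slot 3 is free -> place at 3.
396 hashes to 0; slot 0 is free -> place at 0.
69 hashes to 3; 3 taken -> place at 4.
212 hashes to 3; 3,4 taken -> place at 5.
36 hashes to 3; 3,4,5,6 taken -> place at 7.
272 hashes to 8; slot 8 is free -> place at 8.
Table: [396, _, _, 685, 69, 212, 61, 36, 272, _, _]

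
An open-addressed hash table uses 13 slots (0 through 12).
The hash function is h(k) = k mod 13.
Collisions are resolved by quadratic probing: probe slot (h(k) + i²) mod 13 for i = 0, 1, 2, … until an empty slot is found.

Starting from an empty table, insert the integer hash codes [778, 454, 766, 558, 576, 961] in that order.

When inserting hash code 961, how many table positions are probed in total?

4

778: h=11 -> slot 11
454: h=12 -> slot 12
766: h=12, probe 12,0 -> slot 0
558: h=12, probe 12,0,3 -> slot 3
576: h=4 -> slot 4
961: h=12, probe 12,0,3,8 -> slot 8
Table: [766, _, _, 558, 576, _, _, _, 961, _, _, 778, 454]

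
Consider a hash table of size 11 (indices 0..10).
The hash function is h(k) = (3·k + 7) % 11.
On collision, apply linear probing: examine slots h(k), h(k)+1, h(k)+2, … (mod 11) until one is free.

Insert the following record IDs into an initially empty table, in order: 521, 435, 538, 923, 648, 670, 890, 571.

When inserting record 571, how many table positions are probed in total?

Insert 521: h=8, slot 8 empty => index 8.
Insert 435: h=3, slot 3 empty => index 3.
Insert 538: h=4, slot 4 empty => index 4.
Insert 923: h=4, slot 4 occupied => index 5.
Insert 648: h=4, slots 4,5 occupied => index 6.
Insert 670: h=4, slots 4,5,6 occupied => index 7.
Insert 890: h=4, slots 4,5,6,7,8 occupied => index 9.
Insert 571: h=4, slots 4,5,6,7,8,9 occupied => index 10.
Table: [∅, ∅, ∅, 435, 538, 923, 648, 670, 521, 890, 571]

7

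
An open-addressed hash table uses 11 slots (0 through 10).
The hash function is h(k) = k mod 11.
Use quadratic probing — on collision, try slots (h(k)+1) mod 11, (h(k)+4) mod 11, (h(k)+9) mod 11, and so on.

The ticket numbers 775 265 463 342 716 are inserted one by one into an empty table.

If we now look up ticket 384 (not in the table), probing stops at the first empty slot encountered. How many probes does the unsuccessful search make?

2

775: h=5 => slot 5
265: h=1 => slot 1
463: h=1, probe 1,2 => slot 2
342: h=1, probe 1,2,5,10 => slot 10
716: h=1, probe 1,2,5,10,6 => slot 6
Table: [_, 265, 463, _, _, 775, 716, _, _, _, 342]
Lookup 384: h=10, probe 10,0 → slot 0 empty, not found.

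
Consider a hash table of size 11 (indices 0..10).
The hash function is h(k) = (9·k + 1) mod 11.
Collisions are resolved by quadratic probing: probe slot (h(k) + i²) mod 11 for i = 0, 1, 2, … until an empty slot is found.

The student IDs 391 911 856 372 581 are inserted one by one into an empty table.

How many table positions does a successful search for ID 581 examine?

Insert 391: h=0, slot 0 empty -> index 0.
Insert 911: h=5, slot 5 empty -> index 5.
Insert 856: h=5, slot 5 occupied -> index 6.
Insert 372: h=5, slots 5,6 occupied -> index 9.
Insert 581: h=5, slots 5,6,9 occupied -> index 3.
Table: [391, —, —, 581, —, 911, 856, —, —, 372, —]
Lookup 581: h=5, probe 5,6,9,3 → found at 3.

4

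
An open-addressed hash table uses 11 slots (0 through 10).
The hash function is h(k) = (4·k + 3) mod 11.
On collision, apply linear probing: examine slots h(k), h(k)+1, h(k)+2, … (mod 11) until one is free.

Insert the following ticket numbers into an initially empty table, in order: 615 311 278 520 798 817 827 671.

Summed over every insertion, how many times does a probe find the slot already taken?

615 hashes to 10; slot 10 is free → place at 10.
311 hashes to 4; slot 4 is free → place at 4.
278 hashes to 4; 4 taken → place at 5.
520 hashes to 4; 4,5 taken → place at 6.
798 hashes to 5; 5,6 taken → place at 7.
817 hashes to 4; 4,5,6,7 taken → place at 8.
827 hashes to 0; slot 0 is free → place at 0.
671 hashes to 3; slot 3 is free → place at 3.
Table: [827, _, _, 671, 311, 278, 520, 798, 817, _, 615]

9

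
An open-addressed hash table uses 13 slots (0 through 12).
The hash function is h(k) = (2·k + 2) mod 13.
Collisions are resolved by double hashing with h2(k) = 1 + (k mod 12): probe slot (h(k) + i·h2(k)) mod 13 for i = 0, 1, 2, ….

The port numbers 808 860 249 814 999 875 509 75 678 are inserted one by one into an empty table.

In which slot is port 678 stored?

0

Insert 808: h=6, slot 6 empty => index 6.
Insert 860: h=6, h2=9, slot 6 occupied => index 2.
Insert 249: h=6, h2=10, slot 6 occupied => index 3.
Insert 814: h=5, slot 5 empty => index 5.
Insert 999: h=11, slot 11 empty => index 11.
Insert 875: h=10, slot 10 empty => index 10.
Insert 509: h=6, h2=6, slot 6 occupied => index 12.
Insert 75: h=9, slot 9 empty => index 9.
Insert 678: h=6, h2=7, slot 6 occupied => index 0.
Table: [678, _, 860, 249, _, 814, 808, _, _, 75, 875, 999, 509]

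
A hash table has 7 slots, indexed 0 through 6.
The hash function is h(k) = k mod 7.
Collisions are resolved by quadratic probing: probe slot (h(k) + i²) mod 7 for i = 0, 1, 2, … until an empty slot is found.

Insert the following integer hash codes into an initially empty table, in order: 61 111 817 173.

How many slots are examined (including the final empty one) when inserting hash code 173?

Insert 61: h=5, slot 5 empty => index 5.
Insert 111: h=6, slot 6 empty => index 6.
Insert 817: h=5, slots 5,6 occupied => index 2.
Insert 173: h=5, slots 5,6,2 occupied => index 0.
Table: [173, _, 817, _, _, 61, 111]

4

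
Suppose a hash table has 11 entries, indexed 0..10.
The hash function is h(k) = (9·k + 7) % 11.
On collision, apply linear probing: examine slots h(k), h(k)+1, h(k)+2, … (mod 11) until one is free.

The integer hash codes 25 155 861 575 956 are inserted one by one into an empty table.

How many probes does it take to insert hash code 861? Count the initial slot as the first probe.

2

Insert 25: h=1, slot 1 empty → index 1.
Insert 155: h=5, slot 5 empty → index 5.
Insert 861: h=1, slot 1 occupied → index 2.
Insert 575: h=1, slots 1,2 occupied → index 3.
Insert 956: h=9, slot 9 empty → index 9.
Table: [-, 25, 861, 575, -, 155, -, -, -, 956, -]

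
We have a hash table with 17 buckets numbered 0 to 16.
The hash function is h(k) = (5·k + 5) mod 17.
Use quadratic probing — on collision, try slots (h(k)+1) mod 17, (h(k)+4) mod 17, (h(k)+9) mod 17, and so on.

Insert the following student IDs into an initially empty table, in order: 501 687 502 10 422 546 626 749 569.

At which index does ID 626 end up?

8

Insert 501: h=11, slot 11 empty → index 11.
Insert 687: h=6, slot 6 empty → index 6.
Insert 502: h=16, slot 16 empty → index 16.
Insert 10: h=4, slot 4 empty → index 4.
Insert 422: h=7, slot 7 empty → index 7.
Insert 546: h=15, slot 15 empty → index 15.
Insert 626: h=7, slot 7 occupied → index 8.
Insert 749: h=10, slot 10 empty → index 10.
Insert 569: h=11, slot 11 occupied → index 12.
Table: [-, -, -, -, 10, -, 687, 422, 626, -, 749, 501, 569, -, -, 546, 502]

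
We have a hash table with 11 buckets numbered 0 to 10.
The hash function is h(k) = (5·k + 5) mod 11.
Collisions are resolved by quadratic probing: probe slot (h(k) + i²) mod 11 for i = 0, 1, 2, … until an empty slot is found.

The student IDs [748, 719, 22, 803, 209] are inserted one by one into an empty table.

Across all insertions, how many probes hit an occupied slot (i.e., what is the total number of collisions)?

7

748 hashes to 5; slot 5 is free => place at 5.
719 hashes to 3; slot 3 is free => place at 3.
22 hashes to 5; 5 taken => place at 6.
803 hashes to 5; 5,6 taken => place at 9.
209 hashes to 5; 5,6,9,3 taken => place at 10.
Table: [∅, ∅, ∅, 719, ∅, 748, 22, ∅, ∅, 803, 209]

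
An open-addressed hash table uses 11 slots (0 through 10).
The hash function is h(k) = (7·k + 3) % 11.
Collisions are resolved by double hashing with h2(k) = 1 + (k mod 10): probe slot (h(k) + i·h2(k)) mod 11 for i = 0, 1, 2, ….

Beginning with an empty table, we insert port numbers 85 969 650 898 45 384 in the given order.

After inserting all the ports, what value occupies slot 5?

45

85 hashes to 4; slot 4 is free -> place at 4.
969 hashes to 10; slot 10 is free -> place at 10.
650 hashes to 10, h2=1; 10 taken -> place at 0.
898 hashes to 8; slot 8 is free -> place at 8.
45 hashes to 10, h2=6; 10 taken -> place at 5.
384 hashes to 7; slot 7 is free -> place at 7.
Table: [650, _, _, _, 85, 45, _, 384, 898, _, 969]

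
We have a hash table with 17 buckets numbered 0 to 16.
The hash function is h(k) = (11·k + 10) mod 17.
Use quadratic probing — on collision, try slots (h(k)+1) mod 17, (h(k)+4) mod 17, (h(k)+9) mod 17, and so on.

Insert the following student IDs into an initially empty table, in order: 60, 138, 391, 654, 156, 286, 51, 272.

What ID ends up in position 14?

51

60: h=7 -> slot 7
138: h=15 -> slot 15
391: h=10 -> slot 10
654: h=13 -> slot 13
156: h=9 -> slot 9
286: h=11 -> slot 11
51: h=10, probe 10,11,14 -> slot 14
272: h=10, probe 10,11,14,2 -> slot 2
Table: [_, _, 272, _, _, _, _, 60, _, 156, 391, 286, _, 654, 51, 138, _]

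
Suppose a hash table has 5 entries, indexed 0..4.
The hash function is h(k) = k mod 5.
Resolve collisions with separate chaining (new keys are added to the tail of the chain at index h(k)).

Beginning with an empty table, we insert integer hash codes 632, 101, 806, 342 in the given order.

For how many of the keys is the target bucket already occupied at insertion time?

632 -> bucket 2
101 -> bucket 1
806 -> bucket 1 (collision)
342 -> bucket 2 (collision)
Final buckets:
0: —
1: 101 -> 806
2: 632 -> 342
3: —
4: —

2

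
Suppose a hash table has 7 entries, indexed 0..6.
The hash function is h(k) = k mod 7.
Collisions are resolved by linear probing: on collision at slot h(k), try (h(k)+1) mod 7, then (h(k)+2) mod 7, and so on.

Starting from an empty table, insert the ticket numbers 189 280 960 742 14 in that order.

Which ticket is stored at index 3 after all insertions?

742

Insert 189: h=0, slot 0 empty -> index 0.
Insert 280: h=0, slot 0 occupied -> index 1.
Insert 960: h=1, slot 1 occupied -> index 2.
Insert 742: h=0, slots 0,1,2 occupied -> index 3.
Insert 14: h=0, slots 0,1,2,3 occupied -> index 4.
Table: [189, 280, 960, 742, 14, ., .]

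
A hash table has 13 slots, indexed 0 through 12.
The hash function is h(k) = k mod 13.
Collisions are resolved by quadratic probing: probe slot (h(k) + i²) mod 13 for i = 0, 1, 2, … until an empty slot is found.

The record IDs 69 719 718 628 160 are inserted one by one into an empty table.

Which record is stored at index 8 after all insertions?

69 hashes to 4; slot 4 is free => place at 4.
719 hashes to 4; 4 taken => place at 5.
718 hashes to 3; slot 3 is free => place at 3.
628 hashes to 4; 4,5 taken => place at 8.
160 hashes to 4; 4,5,8 taken => place at 0.
Table: [160, ∅, ∅, 718, 69, 719, ∅, ∅, 628, ∅, ∅, ∅, ∅]

628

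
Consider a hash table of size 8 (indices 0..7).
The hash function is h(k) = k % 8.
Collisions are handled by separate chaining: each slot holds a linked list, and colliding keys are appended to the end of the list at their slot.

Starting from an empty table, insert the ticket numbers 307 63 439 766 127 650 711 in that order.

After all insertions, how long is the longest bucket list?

4

307 → bucket 3
63 → bucket 7
439 → bucket 7 (collision)
766 → bucket 6
127 → bucket 7 (collision)
650 → bucket 2
711 → bucket 7 (collision)
Final buckets:
0: _
1: _
2: 650
3: 307
4: _
5: _
6: 766
7: 63 -> 439 -> 127 -> 711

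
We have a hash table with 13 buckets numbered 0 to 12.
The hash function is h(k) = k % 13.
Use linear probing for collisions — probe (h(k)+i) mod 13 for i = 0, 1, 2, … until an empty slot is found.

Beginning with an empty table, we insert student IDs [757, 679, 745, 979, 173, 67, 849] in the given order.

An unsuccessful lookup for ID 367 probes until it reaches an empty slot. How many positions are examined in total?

7

757 hashes to 3; slot 3 is free → place at 3.
679 hashes to 3; 3 taken → place at 4.
745 hashes to 4; 4 taken → place at 5.
979 hashes to 4; 4,5 taken → place at 6.
173 hashes to 4; 4,5,6 taken → place at 7.
67 hashes to 2; slot 2 is free → place at 2.
849 hashes to 4; 4,5,6,7 taken → place at 8.
Table: [—, —, 67, 757, 679, 745, 979, 173, 849, —, —, —, —]
Lookup 367: h=3, probe 3,4,5,6,7,8,9 → slot 9 empty, not found.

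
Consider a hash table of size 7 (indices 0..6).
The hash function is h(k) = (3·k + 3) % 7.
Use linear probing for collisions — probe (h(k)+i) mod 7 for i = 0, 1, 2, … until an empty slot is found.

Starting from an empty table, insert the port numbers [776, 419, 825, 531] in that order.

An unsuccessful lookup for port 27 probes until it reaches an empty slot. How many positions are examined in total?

776: h=0 -> slot 0
419: h=0, probe 0,1 -> slot 1
825: h=0, probe 0,1,2 -> slot 2
531: h=0, probe 0,1,2,3 -> slot 3
Table: [776, 419, 825, 531, ., ., .]
Lookup 27: h=0, probe 0,1,2,3,4 → slot 4 empty, not found.

5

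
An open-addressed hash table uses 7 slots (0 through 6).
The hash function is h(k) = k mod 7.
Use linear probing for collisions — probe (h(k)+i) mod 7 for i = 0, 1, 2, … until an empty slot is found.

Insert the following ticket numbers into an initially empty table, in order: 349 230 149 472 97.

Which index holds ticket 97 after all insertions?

1

349: h=6 → slot 6
230: h=6, probe 6,0 → slot 0
149: h=2 → slot 2
472: h=3 → slot 3
97: h=6, probe 6,0,1 → slot 1
Table: [230, 97, 149, 472, —, —, 349]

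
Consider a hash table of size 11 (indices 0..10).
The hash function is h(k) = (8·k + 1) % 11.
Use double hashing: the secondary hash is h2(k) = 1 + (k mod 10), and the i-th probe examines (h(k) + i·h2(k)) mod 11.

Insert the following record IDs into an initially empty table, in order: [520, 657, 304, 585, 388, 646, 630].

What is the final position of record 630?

520 hashes to 3; slot 3 is free => place at 3.
657 hashes to 10; slot 10 is free => place at 10.
304 hashes to 2; slot 2 is free => place at 2.
585 hashes to 6; slot 6 is free => place at 6.
388 hashes to 3, h2=9; 3 taken => place at 1.
646 hashes to 10, h2=7; 10,6,2 taken => place at 9.
630 hashes to 3, h2=1; 3 taken => place at 4.
Table: [-, 388, 304, 520, 630, -, 585, -, -, 646, 657]

4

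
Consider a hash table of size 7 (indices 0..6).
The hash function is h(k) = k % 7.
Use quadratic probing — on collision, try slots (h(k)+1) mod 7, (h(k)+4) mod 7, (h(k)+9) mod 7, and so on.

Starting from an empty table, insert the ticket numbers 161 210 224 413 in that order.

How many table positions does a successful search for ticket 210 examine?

161 hashes to 0; slot 0 is free => place at 0.
210 hashes to 0; 0 taken => place at 1.
224 hashes to 0; 0,1 taken => place at 4.
413 hashes to 0; 0,1,4 taken => place at 2.
Table: [161, 210, 413, —, 224, —, —]
Lookup 210: h=0, probe 0,1 → found at 1.

2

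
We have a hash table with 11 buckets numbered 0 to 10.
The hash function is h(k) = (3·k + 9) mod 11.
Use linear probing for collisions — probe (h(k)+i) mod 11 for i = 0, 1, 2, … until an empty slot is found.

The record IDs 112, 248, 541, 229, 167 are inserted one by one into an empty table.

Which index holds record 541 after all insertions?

Insert 112: h=4, slot 4 empty → index 4.
Insert 248: h=5, slot 5 empty → index 5.
Insert 541: h=4, slots 4,5 occupied → index 6.
Insert 229: h=3, slot 3 empty → index 3.
Insert 167: h=4, slots 4,5,6 occupied → index 7.
Table: [., ., ., 229, 112, 248, 541, 167, ., ., .]

6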